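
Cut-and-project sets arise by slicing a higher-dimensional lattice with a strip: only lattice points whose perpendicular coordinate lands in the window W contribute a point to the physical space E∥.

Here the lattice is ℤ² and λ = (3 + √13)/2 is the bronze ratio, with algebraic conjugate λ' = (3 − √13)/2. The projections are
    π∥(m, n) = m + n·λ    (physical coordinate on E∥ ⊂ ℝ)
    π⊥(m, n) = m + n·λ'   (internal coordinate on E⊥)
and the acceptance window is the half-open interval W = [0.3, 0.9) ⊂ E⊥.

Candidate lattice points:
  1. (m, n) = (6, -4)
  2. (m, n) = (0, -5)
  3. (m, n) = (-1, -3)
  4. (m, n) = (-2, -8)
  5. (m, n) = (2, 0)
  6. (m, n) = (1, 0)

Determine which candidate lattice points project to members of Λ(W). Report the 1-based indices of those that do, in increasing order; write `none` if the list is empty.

λ' = (3−√13)/2 ≈ -0.3028.
#1 (6,-4): internal coord 6 + (-4)·λ' = +7.2111; +7.2111 ∉ [0.3, 0.9) → out
#2 (0,-5): internal coord 0 + (-5)·λ' = +1.5139; +1.5139 ∉ [0.3, 0.9) → out
#3 (-1,-3): internal coord -1 + (-3)·λ' = -0.0917; -0.0917 ∉ [0.3, 0.9) → out
#4 (-2,-8): internal coord -2 + (-8)·λ' = +0.4222; +0.4222 ∈ [0.3, 0.9) → IN Λ
#5 (2,0): internal coord 2 + (0)·λ' = +2.0000; +2.0000 ∉ [0.3, 0.9) → out
#6 (1,0): internal coord 1 + (0)·λ' = +1.0000; +1.0000 ∉ [0.3, 0.9) → out

4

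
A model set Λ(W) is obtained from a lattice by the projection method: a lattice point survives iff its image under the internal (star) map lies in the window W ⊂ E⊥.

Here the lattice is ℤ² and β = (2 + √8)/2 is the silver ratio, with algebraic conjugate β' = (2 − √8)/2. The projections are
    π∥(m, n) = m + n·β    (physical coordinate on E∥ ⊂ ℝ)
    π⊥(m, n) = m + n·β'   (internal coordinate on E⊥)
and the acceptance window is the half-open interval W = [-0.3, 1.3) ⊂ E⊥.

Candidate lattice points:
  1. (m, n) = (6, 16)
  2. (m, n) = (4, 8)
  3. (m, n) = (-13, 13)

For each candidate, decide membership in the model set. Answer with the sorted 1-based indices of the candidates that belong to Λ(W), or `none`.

Compute β' = (2−√8)/2 = -0.414214, so π⊥(m,n) = m -0.414214·n.
candidate 1: (m,n)=(6,16) → π∥ = 6+16·β ≈ 44.627417, π⊥ = 6+16·β' ≈ -0.627417 ∉ [-0.3, 1.3) ⇒ out
candidate 2: (m,n)=(4,8) → π∥ = 4+8·β ≈ 23.313708, π⊥ = 4+8·β' ≈ 0.686292 ∈ [-0.3, 1.3) ⇒ IN Λ
candidate 3: (m,n)=(-13,13) → π∥ = -13+13·β ≈ 18.384776, π⊥ = -13+13·β' ≈ -18.384776 ∉ [-0.3, 1.3) ⇒ out

2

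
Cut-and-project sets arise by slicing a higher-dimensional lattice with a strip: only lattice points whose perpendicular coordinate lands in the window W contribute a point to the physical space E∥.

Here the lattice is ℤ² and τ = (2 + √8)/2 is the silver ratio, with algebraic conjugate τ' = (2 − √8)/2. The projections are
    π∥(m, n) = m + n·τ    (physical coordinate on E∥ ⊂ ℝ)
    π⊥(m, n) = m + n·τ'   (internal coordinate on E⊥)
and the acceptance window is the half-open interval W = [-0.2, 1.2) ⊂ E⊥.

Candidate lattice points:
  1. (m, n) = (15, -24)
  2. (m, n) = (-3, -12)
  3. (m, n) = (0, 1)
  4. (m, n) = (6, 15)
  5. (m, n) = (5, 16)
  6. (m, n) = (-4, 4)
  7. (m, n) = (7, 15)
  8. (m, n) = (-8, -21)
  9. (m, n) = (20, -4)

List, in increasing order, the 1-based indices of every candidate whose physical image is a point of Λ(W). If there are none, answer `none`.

τ' = (2−√8)/2 ≈ -0.414214.
candidate 1: (m,n)=(15,-24) → π∥ = 15-24·τ ≈ -42.941125, π⊥ = 15-24·τ' ≈ 24.941125 ∉ [-0.2, 1.2) ⇒ out
candidate 2: (m,n)=(-3,-12) → π∥ = -3-12·τ ≈ -31.970563, π⊥ = -3-12·τ' ≈ 1.970563 ∉ [-0.2, 1.2) ⇒ out
candidate 3: (m,n)=(0,1) → π∥ = 0+1·τ ≈ 2.414214, π⊥ = 0+1·τ' ≈ -0.414214 ∉ [-0.2, 1.2) ⇒ out
candidate 4: (m,n)=(6,15) → π∥ = 6+15·τ ≈ 42.213203, π⊥ = 6+15·τ' ≈ -0.213203 ∉ [-0.2, 1.2) ⇒ out
candidate 5: (m,n)=(5,16) → π∥ = 5+16·τ ≈ 43.627417, π⊥ = 5+16·τ' ≈ -1.627417 ∉ [-0.2, 1.2) ⇒ out
candidate 6: (m,n)=(-4,4) → π∥ = -4+4·τ ≈ 5.656854, π⊥ = -4+4·τ' ≈ -5.656854 ∉ [-0.2, 1.2) ⇒ out
candidate 7: (m,n)=(7,15) → π∥ = 7+15·τ ≈ 43.213203, π⊥ = 7+15·τ' ≈ 0.786797 ∈ [-0.2, 1.2) ⇒ IN Λ
candidate 8: (m,n)=(-8,-21) → π∥ = -8-21·τ ≈ -58.698485, π⊥ = -8-21·τ' ≈ 0.698485 ∈ [-0.2, 1.2) ⇒ IN Λ
candidate 9: (m,n)=(20,-4) → π∥ = 20-4·τ ≈ 10.343146, π⊥ = 20-4·τ' ≈ 21.656854 ∉ [-0.2, 1.2) ⇒ out

7, 8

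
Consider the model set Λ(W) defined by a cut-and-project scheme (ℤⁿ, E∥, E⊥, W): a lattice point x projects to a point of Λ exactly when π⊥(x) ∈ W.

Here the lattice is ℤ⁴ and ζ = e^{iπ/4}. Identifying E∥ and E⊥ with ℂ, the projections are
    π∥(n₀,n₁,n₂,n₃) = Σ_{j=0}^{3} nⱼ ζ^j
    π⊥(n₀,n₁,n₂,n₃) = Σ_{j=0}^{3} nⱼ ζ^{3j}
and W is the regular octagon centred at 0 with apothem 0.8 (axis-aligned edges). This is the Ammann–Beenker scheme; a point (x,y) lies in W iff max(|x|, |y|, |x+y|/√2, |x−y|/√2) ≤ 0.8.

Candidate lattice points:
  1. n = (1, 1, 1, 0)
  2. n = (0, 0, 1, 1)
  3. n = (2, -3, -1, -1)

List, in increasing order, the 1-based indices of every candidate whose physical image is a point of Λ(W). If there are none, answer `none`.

1, 2

With ζ = e^{iπ/4} the internal vectors are ζ^0,ζ^3,ζ^6,ζ^9.
candidate 1: n = (1, 1, 1, 0) → π⊥ ≈ (+0.29289, -0.29289); max(|x|,|y|,|x±y|/√2) = 0.41421 ≤ 0.8 ⇒ ∈ W
candidate 2: n = (0, 0, 1, 1) → π⊥ ≈ (+0.70711, -0.29289); max(|x|,|y|,|x±y|/√2) = 0.70711 ≤ 0.8 ⇒ ∈ W
candidate 3: n = (2, -3, -1, -1) → π⊥ ≈ (+3.41421, -1.82843); max(|x|,|y|,|x±y|/√2) = 3.70711 > 0.8 ⇒ ∉ W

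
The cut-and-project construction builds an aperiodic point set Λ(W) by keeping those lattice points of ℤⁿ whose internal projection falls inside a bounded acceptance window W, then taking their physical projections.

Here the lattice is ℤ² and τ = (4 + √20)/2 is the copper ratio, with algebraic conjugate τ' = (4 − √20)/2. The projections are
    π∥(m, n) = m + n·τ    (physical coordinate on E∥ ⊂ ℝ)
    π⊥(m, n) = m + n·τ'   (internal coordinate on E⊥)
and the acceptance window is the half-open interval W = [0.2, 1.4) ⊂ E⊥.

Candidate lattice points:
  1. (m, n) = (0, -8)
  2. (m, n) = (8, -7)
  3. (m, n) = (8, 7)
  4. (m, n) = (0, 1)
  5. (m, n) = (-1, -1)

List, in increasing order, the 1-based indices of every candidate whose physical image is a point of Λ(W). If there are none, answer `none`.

τ' = (4−√20)/2 ≈ -0.23607.
candidate 1: (m,n)=(0,-8) → π∥ = 0-8·τ ≈ -33.88854, π⊥ = 0-8·τ' ≈ 1.88854 ∉ [0.2, 1.4) ⇒ out
candidate 2: (m,n)=(8,-7) → π∥ = 8-7·τ ≈ -21.65248, π⊥ = 8-7·τ' ≈ 9.65248 ∉ [0.2, 1.4) ⇒ out
candidate 3: (m,n)=(8,7) → π∥ = 8+7·τ ≈ 37.65248, π⊥ = 8+7·τ' ≈ 6.34752 ∉ [0.2, 1.4) ⇒ out
candidate 4: (m,n)=(0,1) → π∥ = 0+1·τ ≈ 4.23607, π⊥ = 0+1·τ' ≈ -0.23607 ∉ [0.2, 1.4) ⇒ out
candidate 5: (m,n)=(-1,-1) → π∥ = -1-1·τ ≈ -5.23607, π⊥ = -1-1·τ' ≈ -0.76393 ∉ [0.2, 1.4) ⇒ out

none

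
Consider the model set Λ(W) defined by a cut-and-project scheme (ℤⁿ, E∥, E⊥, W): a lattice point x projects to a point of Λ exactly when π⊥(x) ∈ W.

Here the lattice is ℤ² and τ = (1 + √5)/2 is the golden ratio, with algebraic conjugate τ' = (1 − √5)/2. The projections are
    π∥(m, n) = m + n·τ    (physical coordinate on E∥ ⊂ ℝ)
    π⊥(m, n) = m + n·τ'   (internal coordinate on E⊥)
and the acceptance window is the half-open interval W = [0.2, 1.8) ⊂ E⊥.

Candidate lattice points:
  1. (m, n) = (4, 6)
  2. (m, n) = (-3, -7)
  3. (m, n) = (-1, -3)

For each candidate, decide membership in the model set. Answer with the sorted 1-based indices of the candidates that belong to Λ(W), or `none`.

Numerically τ ≈ 1.61803 and τ' = −1/τ ≈ -0.61803.
[1] lift (4,6): star map gives 0.29180; window check 0.2 ≤ 0.29180 < 1.8 is true → IN Λ
[2] lift (-3,-7): star map gives 1.32624; window check 0.2 ≤ 1.32624 < 1.8 is true → IN Λ
[3] lift (-1,-3): star map gives 0.85410; window check 0.2 ≤ 0.85410 < 1.8 is true → IN Λ

1, 2, 3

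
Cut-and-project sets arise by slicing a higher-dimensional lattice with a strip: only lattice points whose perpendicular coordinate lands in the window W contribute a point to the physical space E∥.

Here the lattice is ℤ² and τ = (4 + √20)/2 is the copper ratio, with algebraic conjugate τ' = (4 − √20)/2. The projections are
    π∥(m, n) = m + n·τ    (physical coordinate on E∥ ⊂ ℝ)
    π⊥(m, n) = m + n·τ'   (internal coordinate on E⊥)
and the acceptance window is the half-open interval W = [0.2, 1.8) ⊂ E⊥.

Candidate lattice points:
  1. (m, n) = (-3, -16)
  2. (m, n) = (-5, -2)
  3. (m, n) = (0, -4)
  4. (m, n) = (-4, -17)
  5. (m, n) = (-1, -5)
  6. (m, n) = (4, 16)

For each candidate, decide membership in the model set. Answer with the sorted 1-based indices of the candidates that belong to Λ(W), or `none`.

1, 3, 6

τ' = (4−√20)/2 ≈ -0.23607.
#1 (-3,-16): internal coord -3 + (-16)·τ' = +0.77709; +0.77709 ∈ [0.2, 1.8) → IN Λ
#2 (-5,-2): internal coord -5 + (-2)·τ' = -4.52786; -4.52786 ∉ [0.2, 1.8) → out
#3 (0,-4): internal coord 0 + (-4)·τ' = +0.94427; +0.94427 ∈ [0.2, 1.8) → IN Λ
#4 (-4,-17): internal coord -4 + (-17)·τ' = +0.01316; +0.01316 ∉ [0.2, 1.8) → out
#5 (-1,-5): internal coord -1 + (-5)·τ' = +0.18034; +0.18034 ∉ [0.2, 1.8) → out
#6 (4,16): internal coord 4 + (16)·τ' = +0.22291; +0.22291 ∈ [0.2, 1.8) → IN Λ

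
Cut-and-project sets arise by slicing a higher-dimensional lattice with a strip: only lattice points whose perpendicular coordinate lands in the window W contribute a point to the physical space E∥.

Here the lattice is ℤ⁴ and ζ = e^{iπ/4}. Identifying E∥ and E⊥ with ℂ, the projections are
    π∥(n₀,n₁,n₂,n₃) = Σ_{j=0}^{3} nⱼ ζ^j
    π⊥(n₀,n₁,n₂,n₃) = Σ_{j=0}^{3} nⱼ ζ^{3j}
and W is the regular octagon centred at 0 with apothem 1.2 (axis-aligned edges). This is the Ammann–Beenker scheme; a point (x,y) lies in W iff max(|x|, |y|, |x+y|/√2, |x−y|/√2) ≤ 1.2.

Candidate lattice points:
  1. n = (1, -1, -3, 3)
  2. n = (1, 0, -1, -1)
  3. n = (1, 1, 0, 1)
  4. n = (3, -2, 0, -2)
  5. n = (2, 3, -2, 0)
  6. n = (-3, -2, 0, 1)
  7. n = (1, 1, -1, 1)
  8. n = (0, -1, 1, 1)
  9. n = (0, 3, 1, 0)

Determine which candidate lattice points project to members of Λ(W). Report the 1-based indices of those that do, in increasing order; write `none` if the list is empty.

With ζ = e^{iπ/4} the internal vectors are ζ^0,ζ^3,ζ^6,ζ^9.
#1 (1, -1, -3, 3): internal (3.8284, 4.4142); octagon support 5.8284 vs apothem 1.2 → ∉ W
#2 (1, 0, -1, -1): internal (0.2929, 0.2929); octagon support 0.4142 vs apothem 1.2 → ∈ W
#3 (1, 1, 0, 1): internal (1.0000, 1.4142); octagon support 1.7071 vs apothem 1.2 → ∉ W
#4 (3, -2, 0, -2): internal (3.0000, -2.8284); octagon support 4.1213 vs apothem 1.2 → ∉ W
#5 (2, 3, -2, 0): internal (-0.1213, 4.1213); octagon support 4.1213 vs apothem 1.2 → ∉ W
#6 (-3, -2, 0, 1): internal (-0.8787, -0.7071); octagon support 1.1213 vs apothem 1.2 → ∈ W
#7 (1, 1, -1, 1): internal (1.0000, 2.4142); octagon support 2.4142 vs apothem 1.2 → ∉ W
#8 (0, -1, 1, 1): internal (1.4142, -1.0000); octagon support 1.7071 vs apothem 1.2 → ∉ W
#9 (0, 3, 1, 0): internal (-2.1213, 1.1213); octagon support 2.2929 vs apothem 1.2 → ∉ W

2, 6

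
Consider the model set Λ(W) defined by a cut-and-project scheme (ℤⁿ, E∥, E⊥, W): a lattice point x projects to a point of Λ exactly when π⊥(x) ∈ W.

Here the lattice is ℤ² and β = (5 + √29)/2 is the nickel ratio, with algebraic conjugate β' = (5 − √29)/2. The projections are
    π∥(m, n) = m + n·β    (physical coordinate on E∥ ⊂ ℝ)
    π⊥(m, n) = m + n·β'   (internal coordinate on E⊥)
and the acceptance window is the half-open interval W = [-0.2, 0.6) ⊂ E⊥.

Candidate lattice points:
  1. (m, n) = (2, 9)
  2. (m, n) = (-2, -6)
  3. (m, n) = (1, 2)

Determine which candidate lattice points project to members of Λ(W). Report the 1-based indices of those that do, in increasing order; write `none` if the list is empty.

1

Numerically β ≈ 5.1926 and β' = −1/β ≈ -0.1926.
candidate 1: (m,n)=(2,9) → π∥ = 2+9·β ≈ 48.7332, π⊥ = 2+9·β' ≈ 0.2668 ∈ [-0.2, 0.6) ⇒ IN Λ
candidate 2: (m,n)=(-2,-6) → π∥ = -2-6·β ≈ -33.1555, π⊥ = -2-6·β' ≈ -0.8445 ∉ [-0.2, 0.6) ⇒ out
candidate 3: (m,n)=(1,2) → π∥ = 1+2·β ≈ 11.3852, π⊥ = 1+2·β' ≈ 0.6148 ∉ [-0.2, 0.6) ⇒ out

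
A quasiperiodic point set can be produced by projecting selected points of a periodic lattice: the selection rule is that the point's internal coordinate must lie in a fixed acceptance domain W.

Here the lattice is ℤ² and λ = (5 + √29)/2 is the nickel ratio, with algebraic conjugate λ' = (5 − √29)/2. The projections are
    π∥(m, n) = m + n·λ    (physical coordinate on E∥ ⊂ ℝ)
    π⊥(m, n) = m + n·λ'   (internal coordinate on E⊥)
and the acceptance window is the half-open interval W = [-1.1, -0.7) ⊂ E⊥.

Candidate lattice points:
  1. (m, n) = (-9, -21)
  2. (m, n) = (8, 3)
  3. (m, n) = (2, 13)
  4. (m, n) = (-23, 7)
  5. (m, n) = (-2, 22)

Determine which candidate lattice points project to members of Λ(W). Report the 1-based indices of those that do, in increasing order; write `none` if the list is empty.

Compute λ' = (5−√29)/2 = -0.19258, so π⊥(m,n) = m -0.19258·n.
candidate 1: (m,n)=(-9,-21) → π∥ = -9-21·λ ≈ -118.04423, π⊥ = -9-21·λ' ≈ -4.95577 ∉ [-1.1, -0.7) ⇒ out
candidate 2: (m,n)=(8,3) → π∥ = 8+3·λ ≈ 23.57775, π⊥ = 8+3·λ' ≈ 7.42225 ∉ [-1.1, -0.7) ⇒ out
candidate 3: (m,n)=(2,13) → π∥ = 2+13·λ ≈ 69.50357, π⊥ = 2+13·λ' ≈ -0.50357 ∉ [-1.1, -0.7) ⇒ out
candidate 4: (m,n)=(-23,7) → π∥ = -23+7·λ ≈ 13.34808, π⊥ = -23+7·λ' ≈ -24.34808 ∉ [-1.1, -0.7) ⇒ out
candidate 5: (m,n)=(-2,22) → π∥ = -2+22·λ ≈ 112.23681, π⊥ = -2+22·λ' ≈ -6.23681 ∉ [-1.1, -0.7) ⇒ out

none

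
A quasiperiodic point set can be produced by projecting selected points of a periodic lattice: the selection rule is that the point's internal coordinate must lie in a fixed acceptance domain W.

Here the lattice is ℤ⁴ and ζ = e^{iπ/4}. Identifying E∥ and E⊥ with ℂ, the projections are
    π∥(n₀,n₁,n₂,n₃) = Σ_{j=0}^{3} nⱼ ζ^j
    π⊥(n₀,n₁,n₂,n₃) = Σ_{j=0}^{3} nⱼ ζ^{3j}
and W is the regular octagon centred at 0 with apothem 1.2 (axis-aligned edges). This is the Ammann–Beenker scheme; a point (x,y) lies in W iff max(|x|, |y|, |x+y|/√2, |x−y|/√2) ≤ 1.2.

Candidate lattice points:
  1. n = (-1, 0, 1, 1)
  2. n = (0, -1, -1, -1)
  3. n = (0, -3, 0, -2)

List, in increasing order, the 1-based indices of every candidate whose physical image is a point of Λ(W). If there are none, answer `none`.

1, 2

Internal map: ζ^{3j} for j=0..3 gives (1,0), (−√2/2,√2/2), (0,−1), (√2/2,√2/2).
candidate 1: n = (-1, 0, 1, 1) → π⊥ ≈ (-0.29289, -0.29289); max(|x|,|y|,|x±y|/√2) = 0.41421 ≤ 1.2 ⇒ ∈ W
candidate 2: n = (0, -1, -1, -1) → π⊥ ≈ (+0.00000, -0.41421); max(|x|,|y|,|x±y|/√2) = 0.41421 ≤ 1.2 ⇒ ∈ W
candidate 3: n = (0, -3, 0, -2) → π⊥ ≈ (+0.70711, -3.53553); max(|x|,|y|,|x±y|/√2) = 3.53553 > 1.2 ⇒ ∉ W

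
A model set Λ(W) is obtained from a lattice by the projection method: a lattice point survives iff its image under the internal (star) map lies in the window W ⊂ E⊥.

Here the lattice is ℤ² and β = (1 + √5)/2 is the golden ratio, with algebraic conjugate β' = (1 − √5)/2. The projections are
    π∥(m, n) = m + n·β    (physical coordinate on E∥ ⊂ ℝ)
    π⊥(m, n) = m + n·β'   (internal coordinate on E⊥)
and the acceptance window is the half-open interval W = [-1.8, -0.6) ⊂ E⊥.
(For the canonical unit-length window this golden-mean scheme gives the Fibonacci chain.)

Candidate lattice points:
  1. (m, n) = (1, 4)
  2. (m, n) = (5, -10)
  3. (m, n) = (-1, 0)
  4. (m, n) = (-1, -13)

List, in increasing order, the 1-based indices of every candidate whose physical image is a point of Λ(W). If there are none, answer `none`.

Compute β' = (1−√5)/2 = -0.6180, so π⊥(m,n) = m -0.6180·n.
[1] lift (1,4): star map gives -1.4721; window check -1.8 ≤ -1.4721 < -0.6 is true → IN Λ
[2] lift (5,-10): star map gives 11.1803; window check -1.8 ≤ 11.1803 < -0.6 is false → out
[3] lift (-1,0): star map gives -1.0000; window check -1.8 ≤ -1.0000 < -0.6 is true → IN Λ
[4] lift (-1,-13): star map gives 7.0344; window check -1.8 ≤ 7.0344 < -0.6 is false → out

1, 3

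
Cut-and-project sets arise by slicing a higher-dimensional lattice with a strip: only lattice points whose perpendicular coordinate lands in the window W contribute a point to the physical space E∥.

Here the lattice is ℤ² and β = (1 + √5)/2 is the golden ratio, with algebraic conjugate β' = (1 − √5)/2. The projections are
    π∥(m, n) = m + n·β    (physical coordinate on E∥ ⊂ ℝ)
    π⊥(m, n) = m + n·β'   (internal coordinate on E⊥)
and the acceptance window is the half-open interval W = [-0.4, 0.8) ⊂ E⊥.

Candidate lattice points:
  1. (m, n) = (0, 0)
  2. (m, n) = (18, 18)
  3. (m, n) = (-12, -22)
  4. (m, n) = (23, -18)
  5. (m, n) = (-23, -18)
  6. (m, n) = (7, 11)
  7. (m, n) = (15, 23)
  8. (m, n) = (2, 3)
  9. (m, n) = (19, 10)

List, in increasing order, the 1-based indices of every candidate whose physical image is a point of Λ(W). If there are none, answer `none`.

1, 6, 7, 8

Numerically β ≈ 1.6180 and β' = −1/β ≈ -0.6180.
[1] lift (0,0): star map gives 0.0000; window check -0.4 ≤ 0.0000 < 0.8 is true → IN Λ
[2] lift (18,18): star map gives 6.8754; window check -0.4 ≤ 6.8754 < 0.8 is false → out
[3] lift (-12,-22): star map gives 1.5967; window check -0.4 ≤ 1.5967 < 0.8 is false → out
[4] lift (23,-18): star map gives 34.1246; window check -0.4 ≤ 34.1246 < 0.8 is false → out
[5] lift (-23,-18): star map gives -11.8754; window check -0.4 ≤ -11.8754 < 0.8 is false → out
[6] lift (7,11): star map gives 0.2016; window check -0.4 ≤ 0.2016 < 0.8 is true → IN Λ
[7] lift (15,23): star map gives 0.7852; window check -0.4 ≤ 0.7852 < 0.8 is true → IN Λ
[8] lift (2,3): star map gives 0.1459; window check -0.4 ≤ 0.1459 < 0.8 is true → IN Λ
[9] lift (19,10): star map gives 12.8197; window check -0.4 ≤ 12.8197 < 0.8 is false → out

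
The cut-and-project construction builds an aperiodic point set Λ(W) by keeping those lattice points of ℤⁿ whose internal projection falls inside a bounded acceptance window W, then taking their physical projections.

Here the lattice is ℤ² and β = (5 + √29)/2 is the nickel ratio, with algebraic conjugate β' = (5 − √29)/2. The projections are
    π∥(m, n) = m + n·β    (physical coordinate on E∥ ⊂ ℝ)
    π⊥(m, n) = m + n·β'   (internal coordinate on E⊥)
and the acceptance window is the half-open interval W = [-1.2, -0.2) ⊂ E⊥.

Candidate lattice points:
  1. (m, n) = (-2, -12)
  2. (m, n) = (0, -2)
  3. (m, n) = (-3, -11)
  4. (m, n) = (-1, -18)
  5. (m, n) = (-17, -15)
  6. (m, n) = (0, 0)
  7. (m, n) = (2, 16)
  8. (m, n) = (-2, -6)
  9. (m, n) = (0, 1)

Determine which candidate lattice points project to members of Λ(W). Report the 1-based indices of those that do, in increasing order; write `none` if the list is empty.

Compute β' = (5−√29)/2 = -0.19258, so π⊥(m,n) = m -0.19258·n.
[1] lift (-2,-12): star map gives 0.31099; window check -1.2 ≤ 0.31099 < -0.2 is false → out
[2] lift (0,-2): star map gives 0.38516; window check -1.2 ≤ 0.38516 < -0.2 is false → out
[3] lift (-3,-11): star map gives -0.88159; window check -1.2 ≤ -0.88159 < -0.2 is true → IN Λ
[4] lift (-1,-18): star map gives 2.46648; window check -1.2 ≤ 2.46648 < -0.2 is false → out
[5] lift (-17,-15): star map gives -14.11126; window check -1.2 ≤ -14.11126 < -0.2 is false → out
[6] lift (0,0): star map gives 0.00000; window check -1.2 ≤ 0.00000 < -0.2 is false → out
[7] lift (2,16): star map gives -1.08132; window check -1.2 ≤ -1.08132 < -0.2 is true → IN Λ
[8] lift (-2,-6): star map gives -0.84451; window check -1.2 ≤ -0.84451 < -0.2 is true → IN Λ
[9] lift (0,1): star map gives -0.19258; window check -1.2 ≤ -0.19258 < -0.2 is false → out

3, 7, 8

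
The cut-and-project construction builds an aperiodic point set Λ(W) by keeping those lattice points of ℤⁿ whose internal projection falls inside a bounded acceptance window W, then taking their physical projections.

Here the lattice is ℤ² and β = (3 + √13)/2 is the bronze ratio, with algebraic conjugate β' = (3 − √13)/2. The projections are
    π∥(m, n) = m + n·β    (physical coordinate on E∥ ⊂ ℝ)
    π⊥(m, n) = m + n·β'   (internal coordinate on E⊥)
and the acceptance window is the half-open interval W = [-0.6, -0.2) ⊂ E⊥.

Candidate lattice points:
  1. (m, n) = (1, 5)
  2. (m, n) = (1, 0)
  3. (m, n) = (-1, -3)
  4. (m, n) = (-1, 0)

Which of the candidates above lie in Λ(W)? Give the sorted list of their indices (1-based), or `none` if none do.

1

Numerically β ≈ 3.302776 and β' = −1/β ≈ -0.302776.
#1 (1,5): internal coord 1 + (5)·β' = -0.513878; -0.513878 ∈ [-0.6, -0.2) → IN Λ
#2 (1,0): internal coord 1 + (0)·β' = +1.000000; +1.000000 ∉ [-0.6, -0.2) → out
#3 (-1,-3): internal coord -1 + (-3)·β' = -0.091673; -0.091673 ∉ [-0.6, -0.2) → out
#4 (-1,0): internal coord -1 + (0)·β' = -1.000000; -1.000000 ∉ [-0.6, -0.2) → out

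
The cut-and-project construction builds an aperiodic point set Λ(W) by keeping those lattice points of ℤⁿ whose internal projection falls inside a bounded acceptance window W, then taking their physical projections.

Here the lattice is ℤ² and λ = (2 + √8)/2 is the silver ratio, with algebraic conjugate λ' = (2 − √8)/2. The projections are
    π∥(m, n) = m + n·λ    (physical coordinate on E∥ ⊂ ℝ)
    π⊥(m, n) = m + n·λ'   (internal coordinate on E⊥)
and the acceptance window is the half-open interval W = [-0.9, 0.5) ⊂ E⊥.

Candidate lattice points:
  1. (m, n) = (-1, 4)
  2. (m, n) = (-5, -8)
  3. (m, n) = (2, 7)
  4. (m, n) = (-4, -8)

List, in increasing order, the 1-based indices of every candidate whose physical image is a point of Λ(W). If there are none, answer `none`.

3, 4

Compute λ' = (2−√8)/2 = -0.4142, so π⊥(m,n) = m -0.4142·n.
candidate 1: (m,n)=(-1,4) → π∥ = -1+4·λ ≈ 8.6569, π⊥ = -1+4·λ' ≈ -2.6569 ∉ [-0.9, 0.5) ⇒ out
candidate 2: (m,n)=(-5,-8) → π∥ = -5-8·λ ≈ -24.3137, π⊥ = -5-8·λ' ≈ -1.6863 ∉ [-0.9, 0.5) ⇒ out
candidate 3: (m,n)=(2,7) → π∥ = 2+7·λ ≈ 18.8995, π⊥ = 2+7·λ' ≈ -0.8995 ∈ [-0.9, 0.5) ⇒ IN Λ
candidate 4: (m,n)=(-4,-8) → π∥ = -4-8·λ ≈ -23.3137, π⊥ = -4-8·λ' ≈ -0.6863 ∈ [-0.9, 0.5) ⇒ IN Λ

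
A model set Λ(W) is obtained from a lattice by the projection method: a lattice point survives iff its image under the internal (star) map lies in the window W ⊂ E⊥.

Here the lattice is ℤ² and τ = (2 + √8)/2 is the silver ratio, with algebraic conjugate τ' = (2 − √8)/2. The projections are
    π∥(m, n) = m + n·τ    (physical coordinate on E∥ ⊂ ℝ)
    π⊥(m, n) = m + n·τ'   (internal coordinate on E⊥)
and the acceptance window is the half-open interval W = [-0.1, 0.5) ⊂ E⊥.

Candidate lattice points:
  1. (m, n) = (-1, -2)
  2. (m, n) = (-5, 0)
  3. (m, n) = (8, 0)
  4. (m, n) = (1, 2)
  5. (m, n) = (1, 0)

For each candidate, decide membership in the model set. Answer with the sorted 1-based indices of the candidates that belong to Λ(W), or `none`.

4

Numerically τ ≈ 2.41421 and τ' = −1/τ ≈ -0.41421.
candidate 1: (m,n)=(-1,-2) → π∥ = -1-2·τ ≈ -5.82843, π⊥ = -1-2·τ' ≈ -0.17157 ∉ [-0.1, 0.5) ⇒ out
candidate 2: (m,n)=(-5,0) → π∥ = -5+0·τ ≈ -5.00000, π⊥ = -5+0·τ' ≈ -5.00000 ∉ [-0.1, 0.5) ⇒ out
candidate 3: (m,n)=(8,0) → π∥ = 8+0·τ ≈ 8.00000, π⊥ = 8+0·τ' ≈ 8.00000 ∉ [-0.1, 0.5) ⇒ out
candidate 4: (m,n)=(1,2) → π∥ = 1+2·τ ≈ 5.82843, π⊥ = 1+2·τ' ≈ 0.17157 ∈ [-0.1, 0.5) ⇒ IN Λ
candidate 5: (m,n)=(1,0) → π∥ = 1+0·τ ≈ 1.00000, π⊥ = 1+0·τ' ≈ 1.00000 ∉ [-0.1, 0.5) ⇒ out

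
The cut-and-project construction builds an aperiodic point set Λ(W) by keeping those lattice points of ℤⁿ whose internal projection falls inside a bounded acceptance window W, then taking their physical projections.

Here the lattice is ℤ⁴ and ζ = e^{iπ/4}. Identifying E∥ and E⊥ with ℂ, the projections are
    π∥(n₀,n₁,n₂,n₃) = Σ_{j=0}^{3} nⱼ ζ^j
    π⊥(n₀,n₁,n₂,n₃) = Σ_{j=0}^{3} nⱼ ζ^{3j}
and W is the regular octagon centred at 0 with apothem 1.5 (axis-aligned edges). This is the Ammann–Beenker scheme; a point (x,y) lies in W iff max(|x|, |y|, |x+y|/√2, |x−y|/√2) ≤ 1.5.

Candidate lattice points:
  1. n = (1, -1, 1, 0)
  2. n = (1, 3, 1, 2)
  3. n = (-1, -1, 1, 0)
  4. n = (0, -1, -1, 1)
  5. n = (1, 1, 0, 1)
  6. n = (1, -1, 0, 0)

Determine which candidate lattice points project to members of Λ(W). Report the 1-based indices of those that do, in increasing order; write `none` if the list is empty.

none

Internal map: ζ^{3j} for j=0..3 gives (1,0), (−√2/2,√2/2), (0,−1), (√2/2,√2/2).
candidate 1: n = (1, -1, 1, 0) → π⊥ ≈ (+1.7071, -1.7071); max(|x|,|y|,|x±y|/√2) = 2.4142 > 1.5 ⇒ ∉ W
candidate 2: n = (1, 3, 1, 2) → π⊥ ≈ (+0.2929, +2.5355); max(|x|,|y|,|x±y|/√2) = 2.5355 > 1.5 ⇒ ∉ W
candidate 3: n = (-1, -1, 1, 0) → π⊥ ≈ (-0.2929, -1.7071); max(|x|,|y|,|x±y|/√2) = 1.7071 > 1.5 ⇒ ∉ W
candidate 4: n = (0, -1, -1, 1) → π⊥ ≈ (+1.4142, +1.0000); max(|x|,|y|,|x±y|/√2) = 1.7071 > 1.5 ⇒ ∉ W
candidate 5: n = (1, 1, 0, 1) → π⊥ ≈ (+1.0000, +1.4142); max(|x|,|y|,|x±y|/√2) = 1.7071 > 1.5 ⇒ ∉ W
candidate 6: n = (1, -1, 0, 0) → π⊥ ≈ (+1.7071, -0.7071); max(|x|,|y|,|x±y|/√2) = 1.7071 > 1.5 ⇒ ∉ W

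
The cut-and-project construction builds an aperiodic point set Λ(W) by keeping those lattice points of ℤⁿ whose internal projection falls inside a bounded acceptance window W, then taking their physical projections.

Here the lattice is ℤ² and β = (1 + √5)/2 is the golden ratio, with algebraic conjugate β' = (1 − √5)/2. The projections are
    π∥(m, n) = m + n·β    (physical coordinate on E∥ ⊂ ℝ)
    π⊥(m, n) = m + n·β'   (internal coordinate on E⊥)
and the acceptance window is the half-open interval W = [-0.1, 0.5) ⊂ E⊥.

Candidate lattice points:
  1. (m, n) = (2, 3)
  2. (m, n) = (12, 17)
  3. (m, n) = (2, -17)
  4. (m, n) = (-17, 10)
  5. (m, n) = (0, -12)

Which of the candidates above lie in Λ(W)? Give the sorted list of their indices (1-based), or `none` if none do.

Numerically β ≈ 1.6180 and β' = −1/β ≈ -0.6180.
[1] lift (2,3): star map gives 0.1459; window check -0.1 ≤ 0.1459 < 0.5 is true → IN Λ
[2] lift (12,17): star map gives 1.4934; window check -0.1 ≤ 1.4934 < 0.5 is false → out
[3] lift (2,-17): star map gives 12.5066; window check -0.1 ≤ 12.5066 < 0.5 is false → out
[4] lift (-17,10): star map gives -23.1803; window check -0.1 ≤ -23.1803 < 0.5 is false → out
[5] lift (0,-12): star map gives 7.4164; window check -0.1 ≤ 7.4164 < 0.5 is false → out

1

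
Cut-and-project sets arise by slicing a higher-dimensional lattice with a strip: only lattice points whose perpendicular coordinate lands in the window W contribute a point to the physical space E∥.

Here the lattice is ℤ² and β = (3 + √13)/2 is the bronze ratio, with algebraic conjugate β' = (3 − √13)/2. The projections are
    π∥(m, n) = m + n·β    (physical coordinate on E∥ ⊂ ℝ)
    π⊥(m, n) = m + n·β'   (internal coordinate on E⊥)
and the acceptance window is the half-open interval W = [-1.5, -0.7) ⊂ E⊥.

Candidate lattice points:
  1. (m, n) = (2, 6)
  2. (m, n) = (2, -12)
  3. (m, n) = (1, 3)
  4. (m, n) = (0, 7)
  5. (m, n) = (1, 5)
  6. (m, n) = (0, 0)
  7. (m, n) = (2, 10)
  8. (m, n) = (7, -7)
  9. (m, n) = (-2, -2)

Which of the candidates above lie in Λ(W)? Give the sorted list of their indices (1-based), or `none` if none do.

Compute β' = (3−√13)/2 = -0.302776, so π⊥(m,n) = m -0.302776·n.
[1] lift (2,6): star map gives 0.183346; window check -1.5 ≤ 0.183346 < -0.7 is false → out
[2] lift (2,-12): star map gives 5.633308; window check -1.5 ≤ 5.633308 < -0.7 is false → out
[3] lift (1,3): star map gives 0.091673; window check -1.5 ≤ 0.091673 < -0.7 is false → out
[4] lift (0,7): star map gives -2.119429; window check -1.5 ≤ -2.119429 < -0.7 is false → out
[5] lift (1,5): star map gives -0.513878; window check -1.5 ≤ -0.513878 < -0.7 is false → out
[6] lift (0,0): star map gives 0.000000; window check -1.5 ≤ 0.000000 < -0.7 is false → out
[7] lift (2,10): star map gives -1.027756; window check -1.5 ≤ -1.027756 < -0.7 is true → IN Λ
[8] lift (7,-7): star map gives 9.119429; window check -1.5 ≤ 9.119429 < -0.7 is false → out
[9] lift (-2,-2): star map gives -1.394449; window check -1.5 ≤ -1.394449 < -0.7 is true → IN Λ

7, 9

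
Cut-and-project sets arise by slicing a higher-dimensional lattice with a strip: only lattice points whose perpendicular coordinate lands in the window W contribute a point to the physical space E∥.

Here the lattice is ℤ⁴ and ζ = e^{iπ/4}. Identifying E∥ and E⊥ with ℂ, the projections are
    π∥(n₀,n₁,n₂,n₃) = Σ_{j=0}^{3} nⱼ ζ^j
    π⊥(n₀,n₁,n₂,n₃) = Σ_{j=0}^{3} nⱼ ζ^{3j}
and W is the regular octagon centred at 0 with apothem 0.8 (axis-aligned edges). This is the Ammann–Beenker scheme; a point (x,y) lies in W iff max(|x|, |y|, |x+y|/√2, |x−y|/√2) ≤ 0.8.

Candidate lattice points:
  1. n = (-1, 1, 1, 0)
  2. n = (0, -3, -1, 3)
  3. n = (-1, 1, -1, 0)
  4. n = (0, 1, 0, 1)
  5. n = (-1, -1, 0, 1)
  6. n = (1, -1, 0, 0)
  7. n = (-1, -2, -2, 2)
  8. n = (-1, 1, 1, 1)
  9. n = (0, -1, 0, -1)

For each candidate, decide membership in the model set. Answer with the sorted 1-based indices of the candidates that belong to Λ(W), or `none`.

5

Internal map: ζ^{3j} for j=0..3 gives (1,0), (−√2/2,√2/2), (0,−1), (√2/2,√2/2).
candidate 1: n = (-1, 1, 1, 0) → π⊥ ≈ (-1.70711, -0.29289); max(|x|,|y|,|x±y|/√2) = 1.70711 > 0.8 ⇒ ∉ W
candidate 2: n = (0, -3, -1, 3) → π⊥ ≈ (+4.24264, +1.00000); max(|x|,|y|,|x±y|/√2) = 4.24264 > 0.8 ⇒ ∉ W
candidate 3: n = (-1, 1, -1, 0) → π⊥ ≈ (-1.70711, +1.70711); max(|x|,|y|,|x±y|/√2) = 2.41421 > 0.8 ⇒ ∉ W
candidate 4: n = (0, 1, 0, 1) → π⊥ ≈ (+0.00000, +1.41421); max(|x|,|y|,|x±y|/√2) = 1.41421 > 0.8 ⇒ ∉ W
candidate 5: n = (-1, -1, 0, 1) → π⊥ ≈ (+0.41421, +0.00000); max(|x|,|y|,|x±y|/√2) = 0.41421 ≤ 0.8 ⇒ ∈ W
candidate 6: n = (1, -1, 0, 0) → π⊥ ≈ (+1.70711, -0.70711); max(|x|,|y|,|x±y|/√2) = 1.70711 > 0.8 ⇒ ∉ W
candidate 7: n = (-1, -2, -2, 2) → π⊥ ≈ (+1.82843, +2.00000); max(|x|,|y|,|x±y|/√2) = 2.70711 > 0.8 ⇒ ∉ W
candidate 8: n = (-1, 1, 1, 1) → π⊥ ≈ (-1.00000, +0.41421); max(|x|,|y|,|x±y|/√2) = 1.00000 > 0.8 ⇒ ∉ W
candidate 9: n = (0, -1, 0, -1) → π⊥ ≈ (+0.00000, -1.41421); max(|x|,|y|,|x±y|/√2) = 1.41421 > 0.8 ⇒ ∉ W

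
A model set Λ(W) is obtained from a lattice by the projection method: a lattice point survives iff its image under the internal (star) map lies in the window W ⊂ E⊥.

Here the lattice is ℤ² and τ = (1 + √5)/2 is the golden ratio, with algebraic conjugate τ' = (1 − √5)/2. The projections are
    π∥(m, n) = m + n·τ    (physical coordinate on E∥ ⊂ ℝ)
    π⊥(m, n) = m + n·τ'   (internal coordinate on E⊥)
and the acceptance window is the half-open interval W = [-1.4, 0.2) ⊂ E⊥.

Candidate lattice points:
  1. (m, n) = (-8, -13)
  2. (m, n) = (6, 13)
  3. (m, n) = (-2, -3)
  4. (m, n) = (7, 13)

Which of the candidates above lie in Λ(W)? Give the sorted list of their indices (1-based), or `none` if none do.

Numerically τ ≈ 1.6180 and τ' = −1/τ ≈ -0.6180.
candidate 1: (m,n)=(-8,-13) → π∥ = -8-13·τ ≈ -29.0344, π⊥ = -8-13·τ' ≈ 0.0344 ∈ [-1.4, 0.2) ⇒ IN Λ
candidate 2: (m,n)=(6,13) → π∥ = 6+13·τ ≈ 27.0344, π⊥ = 6+13·τ' ≈ -2.0344 ∉ [-1.4, 0.2) ⇒ out
candidate 3: (m,n)=(-2,-3) → π∥ = -2-3·τ ≈ -6.8541, π⊥ = -2-3·τ' ≈ -0.1459 ∈ [-1.4, 0.2) ⇒ IN Λ
candidate 4: (m,n)=(7,13) → π∥ = 7+13·τ ≈ 28.0344, π⊥ = 7+13·τ' ≈ -1.0344 ∈ [-1.4, 0.2) ⇒ IN Λ

1, 3, 4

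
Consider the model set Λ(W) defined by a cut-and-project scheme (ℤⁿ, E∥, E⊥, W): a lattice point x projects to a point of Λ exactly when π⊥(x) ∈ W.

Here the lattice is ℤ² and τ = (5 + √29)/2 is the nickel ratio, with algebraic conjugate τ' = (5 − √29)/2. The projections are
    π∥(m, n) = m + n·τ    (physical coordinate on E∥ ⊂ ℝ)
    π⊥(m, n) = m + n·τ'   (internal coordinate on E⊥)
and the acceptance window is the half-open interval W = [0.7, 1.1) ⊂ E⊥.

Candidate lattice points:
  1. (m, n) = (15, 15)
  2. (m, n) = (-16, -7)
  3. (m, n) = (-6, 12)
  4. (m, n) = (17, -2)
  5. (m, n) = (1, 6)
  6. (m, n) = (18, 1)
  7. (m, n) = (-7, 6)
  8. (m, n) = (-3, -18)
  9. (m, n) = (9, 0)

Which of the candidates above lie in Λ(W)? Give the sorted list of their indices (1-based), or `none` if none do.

Numerically τ ≈ 5.192582 and τ' = −1/τ ≈ -0.192582.
candidate 1: (m,n)=(15,15) → π∥ = 15+15·τ ≈ 92.888736, π⊥ = 15+15·τ' ≈ 12.111264 ∉ [0.7, 1.1) ⇒ out
candidate 2: (m,n)=(-16,-7) → π∥ = -16-7·τ ≈ -52.348077, π⊥ = -16-7·τ' ≈ -14.651923 ∉ [0.7, 1.1) ⇒ out
candidate 3: (m,n)=(-6,12) → π∥ = -6+12·τ ≈ 56.310989, π⊥ = -6+12·τ' ≈ -8.310989 ∉ [0.7, 1.1) ⇒ out
candidate 4: (m,n)=(17,-2) → π∥ = 17-2·τ ≈ 6.614835, π⊥ = 17-2·τ' ≈ 17.385165 ∉ [0.7, 1.1) ⇒ out
candidate 5: (m,n)=(1,6) → π∥ = 1+6·τ ≈ 32.155494, π⊥ = 1+6·τ' ≈ -0.155494 ∉ [0.7, 1.1) ⇒ out
candidate 6: (m,n)=(18,1) → π∥ = 18+1·τ ≈ 23.192582, π⊥ = 18+1·τ' ≈ 17.807418 ∉ [0.7, 1.1) ⇒ out
candidate 7: (m,n)=(-7,6) → π∥ = -7+6·τ ≈ 24.155494, π⊥ = -7+6·τ' ≈ -8.155494 ∉ [0.7, 1.1) ⇒ out
candidate 8: (m,n)=(-3,-18) → π∥ = -3-18·τ ≈ -96.466483, π⊥ = -3-18·τ' ≈ 0.466483 ∉ [0.7, 1.1) ⇒ out
candidate 9: (m,n)=(9,0) → π∥ = 9+0·τ ≈ 9.000000, π⊥ = 9+0·τ' ≈ 9.000000 ∉ [0.7, 1.1) ⇒ out

none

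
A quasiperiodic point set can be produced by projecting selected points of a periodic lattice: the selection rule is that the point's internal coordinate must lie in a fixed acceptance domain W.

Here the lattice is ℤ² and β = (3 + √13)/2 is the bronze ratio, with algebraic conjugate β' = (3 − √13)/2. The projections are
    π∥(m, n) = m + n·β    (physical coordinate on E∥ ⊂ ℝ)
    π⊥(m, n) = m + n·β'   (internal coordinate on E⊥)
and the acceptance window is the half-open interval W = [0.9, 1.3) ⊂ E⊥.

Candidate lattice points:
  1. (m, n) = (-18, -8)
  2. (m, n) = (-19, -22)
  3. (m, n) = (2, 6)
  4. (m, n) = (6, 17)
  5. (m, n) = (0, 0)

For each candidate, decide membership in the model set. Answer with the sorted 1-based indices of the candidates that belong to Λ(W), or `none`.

none

Numerically β ≈ 3.302776 and β' = −1/β ≈ -0.302776.
candidate 1: (m,n)=(-18,-8) → π∥ = -18-8·β ≈ -44.422205, π⊥ = -18-8·β' ≈ -15.577795 ∉ [0.9, 1.3) ⇒ out
candidate 2: (m,n)=(-19,-22) → π∥ = -19-22·β ≈ -91.661064, π⊥ = -19-22·β' ≈ -12.338936 ∉ [0.9, 1.3) ⇒ out
candidate 3: (m,n)=(2,6) → π∥ = 2+6·β ≈ 21.816654, π⊥ = 2+6·β' ≈ 0.183346 ∉ [0.9, 1.3) ⇒ out
candidate 4: (m,n)=(6,17) → π∥ = 6+17·β ≈ 62.147186, π⊥ = 6+17·β' ≈ 0.852814 ∉ [0.9, 1.3) ⇒ out
candidate 5: (m,n)=(0,0) → π∥ = 0+0·β ≈ 0.000000, π⊥ = 0+0·β' ≈ 0.000000 ∉ [0.9, 1.3) ⇒ out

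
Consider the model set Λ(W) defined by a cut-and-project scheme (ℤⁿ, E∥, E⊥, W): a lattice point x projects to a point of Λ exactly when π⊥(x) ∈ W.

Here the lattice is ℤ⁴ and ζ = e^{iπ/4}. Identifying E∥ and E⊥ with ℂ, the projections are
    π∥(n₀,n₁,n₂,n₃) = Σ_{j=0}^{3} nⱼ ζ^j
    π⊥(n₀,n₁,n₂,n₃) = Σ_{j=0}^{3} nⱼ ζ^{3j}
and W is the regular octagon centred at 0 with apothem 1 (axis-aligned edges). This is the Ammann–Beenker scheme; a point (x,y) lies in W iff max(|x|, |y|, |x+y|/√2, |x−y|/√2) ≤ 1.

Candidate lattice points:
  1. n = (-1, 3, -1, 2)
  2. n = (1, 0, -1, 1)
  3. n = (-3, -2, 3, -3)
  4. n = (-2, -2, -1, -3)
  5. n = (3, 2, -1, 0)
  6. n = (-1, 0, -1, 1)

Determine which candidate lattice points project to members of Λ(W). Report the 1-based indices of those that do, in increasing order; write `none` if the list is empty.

With ζ = e^{iπ/4} the internal vectors are ζ^0,ζ^3,ζ^6,ζ^9.
candidate 1: n = (-1, 3, -1, 2) → π⊥ ≈ (-1.707107, +4.535534); max(|x|,|y|,|x±y|/√2) = 4.535534 > 1 ⇒ ∉ W
candidate 2: n = (1, 0, -1, 1) → π⊥ ≈ (+1.707107, +1.707107); max(|x|,|y|,|x±y|/√2) = 2.414214 > 1 ⇒ ∉ W
candidate 3: n = (-3, -2, 3, -3) → π⊥ ≈ (-3.707107, -6.535534); max(|x|,|y|,|x±y|/√2) = 7.242641 > 1 ⇒ ∉ W
candidate 4: n = (-2, -2, -1, -3) → π⊥ ≈ (-2.707107, -2.535534); max(|x|,|y|,|x±y|/√2) = 3.707107 > 1 ⇒ ∉ W
candidate 5: n = (3, 2, -1, 0) → π⊥ ≈ (+1.585786, +2.414214); max(|x|,|y|,|x±y|/√2) = 2.828427 > 1 ⇒ ∉ W
candidate 6: n = (-1, 0, -1, 1) → π⊥ ≈ (-0.292893, +1.707107); max(|x|,|y|,|x±y|/√2) = 1.707107 > 1 ⇒ ∉ W

none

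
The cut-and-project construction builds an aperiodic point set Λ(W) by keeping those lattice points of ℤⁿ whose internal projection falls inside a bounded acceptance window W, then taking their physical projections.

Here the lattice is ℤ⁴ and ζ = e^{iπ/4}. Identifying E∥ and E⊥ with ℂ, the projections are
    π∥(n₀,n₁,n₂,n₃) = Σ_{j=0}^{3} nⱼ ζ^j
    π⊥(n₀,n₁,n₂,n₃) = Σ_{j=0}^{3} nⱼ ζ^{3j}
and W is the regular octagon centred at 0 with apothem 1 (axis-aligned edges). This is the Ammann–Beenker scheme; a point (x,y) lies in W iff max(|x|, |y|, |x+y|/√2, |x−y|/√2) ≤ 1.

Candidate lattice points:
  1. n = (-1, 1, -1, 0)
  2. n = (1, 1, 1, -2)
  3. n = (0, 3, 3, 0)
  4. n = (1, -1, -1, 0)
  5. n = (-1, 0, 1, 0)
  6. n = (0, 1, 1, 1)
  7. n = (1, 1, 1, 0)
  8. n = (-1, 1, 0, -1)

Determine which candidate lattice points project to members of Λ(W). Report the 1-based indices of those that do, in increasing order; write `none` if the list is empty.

6, 7

Internal map: ζ^{3j} for j=0..3 gives (1,0), (−√2/2,√2/2), (0,−1), (√2/2,√2/2).
candidate 1: n = (-1, 1, -1, 0) → π⊥ ≈ (-1.7071, +1.7071); max(|x|,|y|,|x±y|/√2) = 2.4142 > 1 ⇒ ∉ W
candidate 2: n = (1, 1, 1, -2) → π⊥ ≈ (-1.1213, -1.7071); max(|x|,|y|,|x±y|/√2) = 2.0000 > 1 ⇒ ∉ W
candidate 3: n = (0, 3, 3, 0) → π⊥ ≈ (-2.1213, -0.8787); max(|x|,|y|,|x±y|/√2) = 2.1213 > 1 ⇒ ∉ W
candidate 4: n = (1, -1, -1, 0) → π⊥ ≈ (+1.7071, +0.2929); max(|x|,|y|,|x±y|/√2) = 1.7071 > 1 ⇒ ∉ W
candidate 5: n = (-1, 0, 1, 0) → π⊥ ≈ (-1.0000, -1.0000); max(|x|,|y|,|x±y|/√2) = 1.4142 > 1 ⇒ ∉ W
candidate 6: n = (0, 1, 1, 1) → π⊥ ≈ (+0.0000, +0.4142); max(|x|,|y|,|x±y|/√2) = 0.4142 ≤ 1 ⇒ ∈ W
candidate 7: n = (1, 1, 1, 0) → π⊥ ≈ (+0.2929, -0.2929); max(|x|,|y|,|x±y|/√2) = 0.4142 ≤ 1 ⇒ ∈ W
candidate 8: n = (-1, 1, 0, -1) → π⊥ ≈ (-2.4142, +0.0000); max(|x|,|y|,|x±y|/√2) = 2.4142 > 1 ⇒ ∉ W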